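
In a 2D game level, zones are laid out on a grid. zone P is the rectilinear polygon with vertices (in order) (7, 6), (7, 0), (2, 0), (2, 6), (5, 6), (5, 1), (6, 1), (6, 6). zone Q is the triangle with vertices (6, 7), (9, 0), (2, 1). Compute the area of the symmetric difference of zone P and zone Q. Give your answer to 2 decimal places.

|zone P| = 25, |zone Q| = 23, |zone P∩zone Q| = 13.1548.
|zone P △ zone Q| = |zone P| + |zone Q| − 2·|zone P∩zone Q| = 25 + 23 − 26.3095 = 21.69.

21.69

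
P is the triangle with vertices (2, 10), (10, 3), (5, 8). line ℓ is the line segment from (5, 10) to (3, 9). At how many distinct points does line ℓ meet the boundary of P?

The segment meets the boundary at (3.091,9.045), (3.286,9.143).

2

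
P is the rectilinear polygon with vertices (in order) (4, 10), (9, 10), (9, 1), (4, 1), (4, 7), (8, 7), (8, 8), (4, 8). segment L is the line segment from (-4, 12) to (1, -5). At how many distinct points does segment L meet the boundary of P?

The segment lies entirely outside P and never meets its boundary.

0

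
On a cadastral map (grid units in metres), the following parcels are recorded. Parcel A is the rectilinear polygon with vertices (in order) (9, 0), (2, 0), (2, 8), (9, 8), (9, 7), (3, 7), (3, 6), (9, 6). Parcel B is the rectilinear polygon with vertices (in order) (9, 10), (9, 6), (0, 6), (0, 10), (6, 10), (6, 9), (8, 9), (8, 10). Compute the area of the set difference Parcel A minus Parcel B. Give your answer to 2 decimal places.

42.00

|Parcel A| = 50, |Parcel A∩Parcel B| = 8.
|Parcel A ∖ Parcel B| = |Parcel A| − |Parcel A∩Parcel B| = 50 − 8 = 42.00.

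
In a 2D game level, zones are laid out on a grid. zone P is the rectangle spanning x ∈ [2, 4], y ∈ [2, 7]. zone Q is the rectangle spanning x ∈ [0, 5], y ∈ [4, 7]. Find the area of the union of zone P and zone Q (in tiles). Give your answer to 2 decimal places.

By inclusion–exclusion:
Individual areas: |zone P| = 10, |zone Q| = 15.
|zone P∩zone Q|: x∈[2,4], y∈[4,7] → 2·3 = 6.
|zone P ∪ zone Q| = 25 − 6 = 19.00.

19.00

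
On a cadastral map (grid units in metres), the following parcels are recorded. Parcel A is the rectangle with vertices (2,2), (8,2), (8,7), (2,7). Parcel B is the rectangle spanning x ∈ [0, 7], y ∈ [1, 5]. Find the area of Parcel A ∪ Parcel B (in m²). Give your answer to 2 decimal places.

By inclusion–exclusion:
Individual areas: |Parcel A| = 30, |Parcel B| = 28.
|Parcel A∩Parcel B|: x∈[2,7], y∈[2,5] → 5·3 = 15.
|Parcel A ∪ Parcel B| = 58 − 15 = 43.00.

43.00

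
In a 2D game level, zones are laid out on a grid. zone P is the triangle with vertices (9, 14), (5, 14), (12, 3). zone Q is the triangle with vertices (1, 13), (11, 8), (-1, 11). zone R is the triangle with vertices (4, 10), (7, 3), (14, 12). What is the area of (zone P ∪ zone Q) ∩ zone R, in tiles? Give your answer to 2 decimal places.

|zone P ∪ zone Q| = 35.9827.
|(zone P ∪ zone Q) ∩ zone R| = 11.74.

11.74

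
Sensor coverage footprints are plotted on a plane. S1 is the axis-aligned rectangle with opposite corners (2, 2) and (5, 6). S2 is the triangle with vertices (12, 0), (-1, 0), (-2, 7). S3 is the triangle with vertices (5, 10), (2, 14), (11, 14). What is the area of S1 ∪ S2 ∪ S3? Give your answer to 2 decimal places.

68.75

By inclusion–exclusion:
Individual areas: |S1| = 12, |S2| = 45.5, |S3| = 18.
|S1∩S2| = 6.75.
|S1∩S3| = 0.
|S2∩S3| = 0.
|S1∩S2∩S3| = 0.
|S1 ∪ S2 ∪ S3| = 75.5 − 6.75 + 0 = 68.75.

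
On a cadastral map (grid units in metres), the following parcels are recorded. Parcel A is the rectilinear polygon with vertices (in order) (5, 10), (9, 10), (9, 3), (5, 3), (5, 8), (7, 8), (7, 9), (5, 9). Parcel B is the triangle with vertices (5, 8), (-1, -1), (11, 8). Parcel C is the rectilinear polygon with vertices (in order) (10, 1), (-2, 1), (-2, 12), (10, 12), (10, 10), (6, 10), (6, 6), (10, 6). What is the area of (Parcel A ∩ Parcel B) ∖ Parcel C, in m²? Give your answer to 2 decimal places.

|Parcel A ∩ Parcel B| = 12.
|(Parcel A ∩ Parcel B) ∩ Parcel C| = 6.1667.
|(Parcel A ∩ Parcel B) ∖ Parcel C| = 12 − 6.1667 = 5.83.

5.83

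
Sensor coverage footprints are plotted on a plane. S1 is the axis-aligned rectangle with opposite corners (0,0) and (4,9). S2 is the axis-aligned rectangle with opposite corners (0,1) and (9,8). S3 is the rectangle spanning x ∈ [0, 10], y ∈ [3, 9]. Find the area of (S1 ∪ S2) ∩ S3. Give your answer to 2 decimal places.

49.00

The region (S1 ∪ S2) ∩ S3 is the polygon with vertices (0,8), (0,9), (4,9), (4,8), (9,8), (9,3), (0,3).
By the shoelace formula its area is 49.00.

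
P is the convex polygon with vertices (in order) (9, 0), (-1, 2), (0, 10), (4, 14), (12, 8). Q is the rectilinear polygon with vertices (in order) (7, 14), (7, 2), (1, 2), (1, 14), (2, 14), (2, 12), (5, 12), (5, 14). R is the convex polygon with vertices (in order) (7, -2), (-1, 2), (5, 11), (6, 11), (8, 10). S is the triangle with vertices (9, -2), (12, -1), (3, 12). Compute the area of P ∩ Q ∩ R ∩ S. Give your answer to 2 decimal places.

6.48

The intersection is the polygon with vertices (4.359,10.038), (7,6.222), (7,2.667), (4.043,9.565).
By the shoelace formula its area is 6.48.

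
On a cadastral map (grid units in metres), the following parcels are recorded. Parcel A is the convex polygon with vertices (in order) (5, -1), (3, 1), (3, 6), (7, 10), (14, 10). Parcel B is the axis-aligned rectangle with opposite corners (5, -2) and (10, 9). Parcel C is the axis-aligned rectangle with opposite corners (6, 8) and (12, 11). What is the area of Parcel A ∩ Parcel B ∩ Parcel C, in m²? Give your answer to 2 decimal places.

4.00

The intersection is the polygon with vertices (10,9), (10,8), (6,8), (6,9).
By the shoelace formula its area is 4.00.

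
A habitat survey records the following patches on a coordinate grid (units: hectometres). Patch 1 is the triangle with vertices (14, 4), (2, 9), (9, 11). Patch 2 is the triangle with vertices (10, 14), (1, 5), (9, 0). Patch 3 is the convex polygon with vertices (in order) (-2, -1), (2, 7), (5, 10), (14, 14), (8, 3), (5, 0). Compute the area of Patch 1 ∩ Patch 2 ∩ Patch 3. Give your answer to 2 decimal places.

16.73

The intersection is the polygon with vertices (6.2,10.2), (9,11), (9.714,10), (9.422,5.907), (4.118,8.118).
By the shoelace formula its area is 16.73.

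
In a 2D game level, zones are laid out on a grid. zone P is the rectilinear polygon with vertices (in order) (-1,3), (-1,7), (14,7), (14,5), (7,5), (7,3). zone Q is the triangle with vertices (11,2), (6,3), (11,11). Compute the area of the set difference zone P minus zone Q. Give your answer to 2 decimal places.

38.95

|zone P| = 46, |zone P∩zone Q| = 7.05.
|zone P ∖ zone Q| = |zone P| − |zone P∩zone Q| = 46 − 7.05 = 38.95.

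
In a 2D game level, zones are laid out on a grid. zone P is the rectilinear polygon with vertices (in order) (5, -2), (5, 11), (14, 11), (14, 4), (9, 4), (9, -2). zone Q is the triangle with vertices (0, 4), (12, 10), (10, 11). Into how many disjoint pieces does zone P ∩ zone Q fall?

zone P ∩ zone Q is a single connected region.

1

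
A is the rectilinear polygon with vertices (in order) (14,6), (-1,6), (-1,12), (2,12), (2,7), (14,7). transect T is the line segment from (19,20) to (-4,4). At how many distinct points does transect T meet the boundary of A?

The segment meets the boundary at (-1,6.087), (2,8.174).

2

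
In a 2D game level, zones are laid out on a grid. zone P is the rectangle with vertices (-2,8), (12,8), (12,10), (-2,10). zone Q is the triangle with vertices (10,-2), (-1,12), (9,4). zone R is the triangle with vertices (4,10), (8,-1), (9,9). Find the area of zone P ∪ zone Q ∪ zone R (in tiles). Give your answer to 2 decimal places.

By inclusion–exclusion:
Individual areas: |zone P| = 28, |zone Q| = 26, |zone R| = 25.5.
|zone P∩zone Q| = 2.7857.
|zone P∩zone R| = 6.7227.
|zone Q∩zone R| = 9.2687.
|zone P∩zone Q∩zone R| = 0.
|zone P ∪ zone Q ∪ zone R| = 79.5 − 18.7772 + 0 = 60.72.

60.72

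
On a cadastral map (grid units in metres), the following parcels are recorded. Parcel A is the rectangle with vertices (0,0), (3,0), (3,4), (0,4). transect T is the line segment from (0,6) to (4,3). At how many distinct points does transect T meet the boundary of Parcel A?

2

The segment meets the boundary at (2.667,4), (3,3.75).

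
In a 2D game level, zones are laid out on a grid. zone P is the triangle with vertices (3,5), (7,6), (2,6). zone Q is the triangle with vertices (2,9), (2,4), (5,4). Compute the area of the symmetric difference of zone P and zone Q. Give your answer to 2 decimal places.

7.23

|zone P| = 2.5, |zone Q| = 7.5, |zone P∩zone Q| = 1.387.
|zone P △ zone Q| = |zone P| + |zone Q| − 2·|zone P∩zone Q| = 2.5 + 7.5 − 2.7739 = 7.23.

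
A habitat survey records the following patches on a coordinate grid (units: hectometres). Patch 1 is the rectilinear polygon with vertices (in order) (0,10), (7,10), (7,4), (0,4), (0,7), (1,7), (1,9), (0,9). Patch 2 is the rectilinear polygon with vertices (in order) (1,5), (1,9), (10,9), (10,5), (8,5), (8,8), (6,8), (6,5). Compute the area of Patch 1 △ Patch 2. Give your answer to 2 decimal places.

28.00

|Patch 1| = 40, |Patch 2| = 30, |Patch 1∩Patch 2| = 21.
|Patch 1 △ Patch 2| = |Patch 1| + |Patch 2| − 2·|Patch 1∩Patch 2| = 40 + 30 − 42 = 28.00.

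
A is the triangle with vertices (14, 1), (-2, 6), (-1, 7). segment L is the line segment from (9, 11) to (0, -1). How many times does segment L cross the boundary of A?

2

The segment meets the boundary at (3.873,4.165), (4.385,4.846).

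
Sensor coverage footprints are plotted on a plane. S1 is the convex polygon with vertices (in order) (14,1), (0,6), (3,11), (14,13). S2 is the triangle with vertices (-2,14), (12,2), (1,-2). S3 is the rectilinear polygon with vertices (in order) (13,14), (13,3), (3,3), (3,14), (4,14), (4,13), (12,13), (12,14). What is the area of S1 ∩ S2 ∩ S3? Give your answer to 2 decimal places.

The intersection is the polygon with vertices (10.833,3), (8.4,3), (3,4.929), (3,9.714).
By the shoelace formula its area is 21.09.

21.09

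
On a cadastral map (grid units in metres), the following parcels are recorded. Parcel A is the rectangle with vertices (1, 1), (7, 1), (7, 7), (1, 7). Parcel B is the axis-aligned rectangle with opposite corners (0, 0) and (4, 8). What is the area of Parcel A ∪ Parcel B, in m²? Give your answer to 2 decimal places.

50.00

By inclusion–exclusion:
Individual areas: |Parcel A| = 36, |Parcel B| = 32.
|Parcel A∩Parcel B|: x∈[1,4], y∈[1,7] → 3·6 = 18.
|Parcel A ∪ Parcel B| = 68 − 18 = 50.00.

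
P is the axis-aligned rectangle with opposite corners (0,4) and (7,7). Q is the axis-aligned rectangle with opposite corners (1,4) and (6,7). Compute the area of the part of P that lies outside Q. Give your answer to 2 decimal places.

6.00

|P∩Q|: x∈[1,6], y∈[4,7] → 5·3 = 15.
|P| = 21.
|P ∖ Q| = |P| − |P∩Q| = 21 − 15 = 6.00.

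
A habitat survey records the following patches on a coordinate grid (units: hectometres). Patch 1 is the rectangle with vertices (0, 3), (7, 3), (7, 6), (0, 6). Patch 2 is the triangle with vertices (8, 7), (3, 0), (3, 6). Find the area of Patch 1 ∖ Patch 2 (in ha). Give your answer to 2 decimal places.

11.41

|Patch 1| = 21, |Patch 1∩Patch 2| = 9.5857.
|Patch 1 ∖ Patch 2| = |Patch 1| − |Patch 1∩Patch 2| = 21 − 9.5857 = 11.41.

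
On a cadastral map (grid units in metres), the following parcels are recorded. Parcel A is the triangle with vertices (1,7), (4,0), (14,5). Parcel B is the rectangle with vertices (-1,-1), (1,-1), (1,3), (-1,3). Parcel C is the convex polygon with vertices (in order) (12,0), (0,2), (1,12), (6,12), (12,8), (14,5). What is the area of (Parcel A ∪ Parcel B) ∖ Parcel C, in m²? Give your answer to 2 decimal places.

|Parcel A ∪ Parcel B| = 50.5.
|(Parcel A ∪ Parcel B) ∩ Parcel C| = 41.7897.
|(Parcel A ∪ Parcel B) ∖ Parcel C| = 50.5 − 41.7897 = 8.71.

8.71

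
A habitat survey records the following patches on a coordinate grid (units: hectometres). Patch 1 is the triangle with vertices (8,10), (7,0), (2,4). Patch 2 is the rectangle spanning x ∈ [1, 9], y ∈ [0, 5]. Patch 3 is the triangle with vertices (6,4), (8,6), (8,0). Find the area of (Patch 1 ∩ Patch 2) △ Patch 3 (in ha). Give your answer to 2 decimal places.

|Patch 1 ∩ Patch 2| = 15.75.
|(Patch 1 ∩ Patch 2) ∩ Patch 3| = 2.5833.
|(Patch 1 ∩ Patch 2) △ Patch 3| = 15.75 + 6 − 5.1667 = 16.58.

16.58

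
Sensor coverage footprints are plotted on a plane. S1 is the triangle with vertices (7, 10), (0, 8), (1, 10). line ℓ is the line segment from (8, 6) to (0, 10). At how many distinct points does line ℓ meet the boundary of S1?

2

The segment meets the boundary at (0.8,9.6), (2.545,8.727).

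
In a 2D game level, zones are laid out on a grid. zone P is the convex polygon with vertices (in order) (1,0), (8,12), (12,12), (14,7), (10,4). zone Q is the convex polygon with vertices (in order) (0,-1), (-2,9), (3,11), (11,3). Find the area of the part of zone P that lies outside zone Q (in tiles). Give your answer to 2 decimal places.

41.63

|zone P| = 69, |zone P∩zone Q| = 27.3684.
|zone P ∖ zone Q| = |zone P| − |zone P∩zone Q| = 69 − 27.3684 = 41.63.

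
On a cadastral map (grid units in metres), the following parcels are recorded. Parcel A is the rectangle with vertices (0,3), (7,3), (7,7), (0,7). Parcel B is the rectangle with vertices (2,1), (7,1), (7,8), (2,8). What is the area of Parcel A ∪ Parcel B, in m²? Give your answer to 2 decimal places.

43.00

By inclusion–exclusion:
Individual areas: |Parcel A| = 28, |Parcel B| = 35.
|Parcel A∩Parcel B|: x∈[2,7], y∈[3,7] → 5·4 = 20.
|Parcel A ∪ Parcel B| = 63 − 20 = 43.00.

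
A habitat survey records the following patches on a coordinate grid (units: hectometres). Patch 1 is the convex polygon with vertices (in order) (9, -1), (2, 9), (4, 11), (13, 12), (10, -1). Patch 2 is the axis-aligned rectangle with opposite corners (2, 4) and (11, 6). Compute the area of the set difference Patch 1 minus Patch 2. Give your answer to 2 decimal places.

67.60

|Patch 1| = 80, |Patch 1∩Patch 2| = 12.4.
|Patch 1 ∖ Patch 2| = |Patch 1| − |Patch 1∩Patch 2| = 80 − 12.4 = 67.60.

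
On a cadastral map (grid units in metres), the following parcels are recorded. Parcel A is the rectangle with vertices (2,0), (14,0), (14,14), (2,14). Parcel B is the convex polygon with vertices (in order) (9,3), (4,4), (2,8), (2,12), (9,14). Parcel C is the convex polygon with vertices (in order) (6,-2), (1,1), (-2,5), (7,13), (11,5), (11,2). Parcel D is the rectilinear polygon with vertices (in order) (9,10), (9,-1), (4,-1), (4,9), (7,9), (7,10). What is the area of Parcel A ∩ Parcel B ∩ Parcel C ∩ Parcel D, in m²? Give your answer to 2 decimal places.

The intersection is the polygon with vertices (4,4), (4,9), (7,9), (7,10), (8.5,10), (9,9), (9,3).
By the shoelace formula its area is 29.25.

29.25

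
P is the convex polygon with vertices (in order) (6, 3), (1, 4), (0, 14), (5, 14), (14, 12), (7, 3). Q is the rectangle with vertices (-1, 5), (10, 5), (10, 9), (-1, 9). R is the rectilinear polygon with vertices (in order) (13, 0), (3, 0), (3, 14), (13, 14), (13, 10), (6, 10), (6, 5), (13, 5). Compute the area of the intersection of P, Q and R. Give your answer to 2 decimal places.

12.00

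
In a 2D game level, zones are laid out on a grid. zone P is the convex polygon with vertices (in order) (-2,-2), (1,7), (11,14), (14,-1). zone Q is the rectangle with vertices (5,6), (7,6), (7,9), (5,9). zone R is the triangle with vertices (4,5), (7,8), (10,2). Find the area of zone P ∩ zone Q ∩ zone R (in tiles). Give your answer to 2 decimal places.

The intersection is the polygon with vertices (7,6), (5,6), (7,8).
By the shoelace formula its area is 2.00.

2.00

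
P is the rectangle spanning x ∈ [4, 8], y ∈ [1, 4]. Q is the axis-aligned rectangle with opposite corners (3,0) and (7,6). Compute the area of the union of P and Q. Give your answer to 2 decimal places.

By inclusion–exclusion:
Individual areas: |P| = 12, |Q| = 24.
|P∩Q|: x∈[4,7], y∈[1,4] → 3·3 = 9.
|P ∪ Q| = 36 − 9 = 27.00.

27.00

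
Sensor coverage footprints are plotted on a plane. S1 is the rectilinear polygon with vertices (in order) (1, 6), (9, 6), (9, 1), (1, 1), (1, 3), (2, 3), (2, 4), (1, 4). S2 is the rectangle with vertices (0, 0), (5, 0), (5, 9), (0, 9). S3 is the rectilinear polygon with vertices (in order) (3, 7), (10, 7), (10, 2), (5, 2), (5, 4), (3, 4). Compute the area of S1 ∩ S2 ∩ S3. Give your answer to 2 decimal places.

4.00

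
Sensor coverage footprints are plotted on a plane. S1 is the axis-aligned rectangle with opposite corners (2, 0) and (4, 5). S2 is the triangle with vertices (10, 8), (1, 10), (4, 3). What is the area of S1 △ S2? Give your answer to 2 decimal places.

|S1| = 10, |S2| = 28.5, |S1∩S2| = 0.8571.
|S1 △ S2| = |S1| + |S2| − 2·|S1∩S2| = 10 + 28.5 − 1.7143 = 36.79.

36.79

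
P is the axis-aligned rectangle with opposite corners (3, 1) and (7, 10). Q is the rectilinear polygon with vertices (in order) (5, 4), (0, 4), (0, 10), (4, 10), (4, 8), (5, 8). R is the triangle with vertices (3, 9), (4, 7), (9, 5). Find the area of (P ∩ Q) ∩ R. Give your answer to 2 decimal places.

1.78

The region (P ∩ Q) ∩ R is the polygon with vertices (4,8), (4.5,8), (5,7.667), (5,6.6), (4,7), (3,9), (4,8.333).
By the shoelace formula its area is 1.78.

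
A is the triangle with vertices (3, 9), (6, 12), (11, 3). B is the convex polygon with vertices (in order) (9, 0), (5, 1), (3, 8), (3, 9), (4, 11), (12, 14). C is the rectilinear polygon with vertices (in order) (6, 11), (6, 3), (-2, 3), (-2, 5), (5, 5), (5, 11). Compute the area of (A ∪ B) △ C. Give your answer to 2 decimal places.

81.24

|A ∪ B| = 78.6656.
|(A ∪ B) ∩ C| = 9.7143.
|(A ∪ B) △ C| = 78.6656 + 22 − 19.4286 = 81.24.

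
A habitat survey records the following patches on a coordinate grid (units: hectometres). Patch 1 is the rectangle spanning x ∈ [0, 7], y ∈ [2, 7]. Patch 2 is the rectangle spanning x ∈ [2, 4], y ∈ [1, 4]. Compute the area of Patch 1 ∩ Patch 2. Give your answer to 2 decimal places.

|Patch 1∩Patch 2|: x∈[2,4], y∈[2,4] → 2·2 = 4.

4.00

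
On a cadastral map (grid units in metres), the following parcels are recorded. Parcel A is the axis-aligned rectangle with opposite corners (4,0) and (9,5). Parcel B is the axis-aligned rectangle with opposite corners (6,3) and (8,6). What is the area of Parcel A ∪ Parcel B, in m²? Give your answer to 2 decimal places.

27.00

By inclusion–exclusion:
Individual areas: |Parcel A| = 25, |Parcel B| = 6.
|Parcel A∩Parcel B|: x∈[6,8], y∈[3,5] → 2·2 = 4.
|Parcel A ∪ Parcel B| = 31 − 4 = 27.00.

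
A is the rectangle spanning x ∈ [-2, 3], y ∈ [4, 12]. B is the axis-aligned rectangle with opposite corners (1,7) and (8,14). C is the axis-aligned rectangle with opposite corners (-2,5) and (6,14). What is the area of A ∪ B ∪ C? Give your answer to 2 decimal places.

By inclusion–exclusion:
Individual areas: |A| = 40, |B| = 49, |C| = 72.
|A∩B|: x∈[1,3], y∈[7,12] → 2·5 = 10.
|A∩C|: x∈[-2,3], y∈[5,12] → 5·7 = 35.
|B∩C|: x∈[1,6], y∈[7,14] → 5·7 = 35.
|A∩B∩C| = 10.
|A ∪ B ∪ C| = 161 − 80 + 10 = 91.00.

91.00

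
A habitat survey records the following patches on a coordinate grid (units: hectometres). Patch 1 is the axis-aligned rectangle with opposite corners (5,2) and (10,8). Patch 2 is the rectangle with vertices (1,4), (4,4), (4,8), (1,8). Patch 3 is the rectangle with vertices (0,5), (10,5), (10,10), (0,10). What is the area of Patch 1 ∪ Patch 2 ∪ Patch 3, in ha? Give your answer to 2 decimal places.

68.00

By inclusion–exclusion:
Individual areas: |Patch 1| = 30, |Patch 2| = 12, |Patch 3| = 50.
|Patch 1∩Patch 2| = 0 (no overlap).
|Patch 1∩Patch 3|: x∈[5,10], y∈[5,8] → 5·3 = 15.
|Patch 2∩Patch 3|: x∈[1,4], y∈[5,8] → 3·3 = 9.
|Patch 1∩Patch 2∩Patch 3| = 0.
|Patch 1 ∪ Patch 2 ∪ Patch 3| = 92 − 24 + 0 = 68.00.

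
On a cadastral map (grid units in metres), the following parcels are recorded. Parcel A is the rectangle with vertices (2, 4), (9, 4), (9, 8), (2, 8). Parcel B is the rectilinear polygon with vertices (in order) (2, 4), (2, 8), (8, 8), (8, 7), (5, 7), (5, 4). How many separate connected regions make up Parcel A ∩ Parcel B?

Parcel A ∩ Parcel B is a single connected region.

1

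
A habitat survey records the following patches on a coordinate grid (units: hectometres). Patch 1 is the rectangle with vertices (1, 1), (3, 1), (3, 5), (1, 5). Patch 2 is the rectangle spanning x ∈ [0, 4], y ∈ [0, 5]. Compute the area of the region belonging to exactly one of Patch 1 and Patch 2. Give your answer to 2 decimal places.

12.00

|Patch 1∩Patch 2|: x∈[1,3], y∈[1,5] → 2·4 = 8.
|Patch 1 △ Patch 2| = |Patch 1| + |Patch 2| − 2·|Patch 1∩Patch 2| = 8 + 20 − 16 = 12.00.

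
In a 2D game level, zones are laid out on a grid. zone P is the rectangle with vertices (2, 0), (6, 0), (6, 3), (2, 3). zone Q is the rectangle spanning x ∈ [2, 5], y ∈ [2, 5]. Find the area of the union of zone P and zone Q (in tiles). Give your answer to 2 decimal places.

By inclusion–exclusion:
Individual areas: |zone P| = 12, |zone Q| = 9.
|zone P∩zone Q|: x∈[2,5], y∈[2,3] → 3·1 = 3.
|zone P ∪ zone Q| = 21 − 3 = 18.00.

18.00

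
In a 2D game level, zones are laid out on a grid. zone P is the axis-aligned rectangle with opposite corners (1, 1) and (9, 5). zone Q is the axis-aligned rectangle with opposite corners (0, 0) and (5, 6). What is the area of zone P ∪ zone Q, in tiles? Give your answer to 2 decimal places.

46.00

By inclusion–exclusion:
Individual areas: |zone P| = 32, |zone Q| = 30.
|zone P∩zone Q|: x∈[1,5], y∈[1,5] → 4·4 = 16.
|zone P ∪ zone Q| = 62 − 16 = 46.00.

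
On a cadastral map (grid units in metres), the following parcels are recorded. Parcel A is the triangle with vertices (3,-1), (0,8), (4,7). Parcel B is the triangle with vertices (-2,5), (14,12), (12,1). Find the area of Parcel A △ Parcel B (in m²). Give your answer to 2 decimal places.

79.98

|Parcel A| = 16.5, |Parcel B| = 81, |Parcel A∩Parcel B| = 8.762.
|Parcel A △ Parcel B| = |Parcel A| + |Parcel B| − 2·|Parcel A∩Parcel B| = 16.5 + 81 − 17.524 = 79.98.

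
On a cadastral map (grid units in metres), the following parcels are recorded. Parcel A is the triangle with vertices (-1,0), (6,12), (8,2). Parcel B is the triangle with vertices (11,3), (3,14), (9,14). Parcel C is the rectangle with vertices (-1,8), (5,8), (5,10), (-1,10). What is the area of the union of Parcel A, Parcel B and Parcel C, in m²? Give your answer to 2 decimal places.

89.15

By inclusion–exclusion:
Individual areas: |Parcel A| = 47, |Parcel B| = 33, |Parcel C| = 12.
|Parcel A∩Parcel B| = 1.3537.
|Parcel A∩Parcel C| = 1.5.
|Parcel B∩Parcel C| = 0.
|Parcel A∩Parcel B∩Parcel C| = 0.
|Parcel A ∪ Parcel B ∪ Parcel C| = 92 − 2.8537 + 0 = 89.15.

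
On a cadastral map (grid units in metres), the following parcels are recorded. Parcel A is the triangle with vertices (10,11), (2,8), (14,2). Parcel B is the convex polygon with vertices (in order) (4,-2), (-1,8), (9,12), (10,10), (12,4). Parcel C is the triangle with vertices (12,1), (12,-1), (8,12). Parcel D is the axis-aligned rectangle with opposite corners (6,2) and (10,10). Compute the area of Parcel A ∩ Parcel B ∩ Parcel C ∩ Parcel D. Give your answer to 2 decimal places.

0.89

The intersection is the polygon with vertices (10,6.5), (10,5.5), (8.615,10), (8.727,10).
By the shoelace formula its area is 0.89.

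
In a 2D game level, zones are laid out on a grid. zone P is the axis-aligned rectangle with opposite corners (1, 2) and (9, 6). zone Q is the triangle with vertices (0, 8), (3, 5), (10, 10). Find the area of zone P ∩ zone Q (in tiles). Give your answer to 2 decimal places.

1.20

The intersection is the polygon with vertices (4.4,6), (3,5), (2,6).
By the shoelace formula its area is 1.20.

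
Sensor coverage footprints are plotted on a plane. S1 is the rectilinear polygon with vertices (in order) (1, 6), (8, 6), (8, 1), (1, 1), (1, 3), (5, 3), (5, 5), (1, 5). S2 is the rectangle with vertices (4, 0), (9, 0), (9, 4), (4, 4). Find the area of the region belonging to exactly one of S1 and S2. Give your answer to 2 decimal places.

|S1| = 27, |S2| = 20, |S1∩S2| = 11.
|S1 △ S2| = |S1| + |S2| − 2·|S1∩S2| = 27 + 20 − 22 = 25.00.

25.00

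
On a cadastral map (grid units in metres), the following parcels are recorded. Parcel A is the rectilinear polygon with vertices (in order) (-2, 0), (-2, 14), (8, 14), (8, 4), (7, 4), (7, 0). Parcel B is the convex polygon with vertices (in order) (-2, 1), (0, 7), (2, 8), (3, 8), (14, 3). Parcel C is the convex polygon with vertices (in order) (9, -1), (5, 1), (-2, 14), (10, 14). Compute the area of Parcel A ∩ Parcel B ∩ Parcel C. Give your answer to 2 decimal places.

23.20

The intersection is the polygon with vertices (7,4), (7,2.125), (4.559,1.82), (1.394,7.697), (2,8), (3,8), (8,5.727), (8,4).
By the shoelace formula its area is 23.20.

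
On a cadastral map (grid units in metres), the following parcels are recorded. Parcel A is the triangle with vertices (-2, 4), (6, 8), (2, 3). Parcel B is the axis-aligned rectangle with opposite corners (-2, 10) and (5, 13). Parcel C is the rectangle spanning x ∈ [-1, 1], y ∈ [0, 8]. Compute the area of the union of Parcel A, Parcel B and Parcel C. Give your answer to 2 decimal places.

46.00

By inclusion–exclusion:
Individual areas: |Parcel A| = 12, |Parcel B| = 21, |Parcel C| = 16.
|Parcel A∩Parcel B| = 0.
|Parcel A∩Parcel C| = 3.
|Parcel B∩Parcel C| = 0 (no overlap).
|Parcel A∩Parcel B∩Parcel C| = 0.
|Parcel A ∪ Parcel B ∪ Parcel C| = 49 − 3 + 0 = 46.00.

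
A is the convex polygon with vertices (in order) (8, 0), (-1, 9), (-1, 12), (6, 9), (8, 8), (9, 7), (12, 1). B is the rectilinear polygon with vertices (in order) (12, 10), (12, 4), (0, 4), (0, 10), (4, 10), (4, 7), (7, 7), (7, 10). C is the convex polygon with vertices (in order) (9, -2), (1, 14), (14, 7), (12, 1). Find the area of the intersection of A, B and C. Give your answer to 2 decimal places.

16.23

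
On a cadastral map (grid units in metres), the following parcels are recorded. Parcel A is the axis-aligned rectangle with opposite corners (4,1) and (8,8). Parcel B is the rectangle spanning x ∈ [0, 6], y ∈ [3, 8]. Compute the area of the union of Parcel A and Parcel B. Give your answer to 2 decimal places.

48.00

By inclusion–exclusion:
Individual areas: |Parcel A| = 28, |Parcel B| = 30.
|Parcel A∩Parcel B|: x∈[4,6], y∈[3,8] → 2·5 = 10.
|Parcel A ∪ Parcel B| = 58 − 10 = 48.00.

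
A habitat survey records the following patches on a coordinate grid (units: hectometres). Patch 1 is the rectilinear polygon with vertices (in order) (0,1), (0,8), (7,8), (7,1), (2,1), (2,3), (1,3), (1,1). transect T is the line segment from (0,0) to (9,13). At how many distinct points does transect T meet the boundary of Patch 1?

4

The segment meets the boundary at (5.538,8), (2,2.889), (1,1.444), (0.692,1).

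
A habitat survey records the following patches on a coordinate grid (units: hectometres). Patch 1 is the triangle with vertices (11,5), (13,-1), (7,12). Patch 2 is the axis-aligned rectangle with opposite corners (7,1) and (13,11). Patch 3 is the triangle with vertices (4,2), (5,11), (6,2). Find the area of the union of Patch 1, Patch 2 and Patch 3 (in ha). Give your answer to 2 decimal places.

By inclusion–exclusion:
Individual areas: |Patch 1| = 5, |Patch 2| = 60, |Patch 3| = 9.
|Patch 1∩Patch 2| = 4.6886.
|Patch 1∩Patch 3| = 0.
|Patch 2∩Patch 3| = 0.
|Patch 1∩Patch 2∩Patch 3| = 0.
|Patch 1 ∪ Patch 2 ∪ Patch 3| = 74 − 4.6886 + 0 = 69.31.

69.31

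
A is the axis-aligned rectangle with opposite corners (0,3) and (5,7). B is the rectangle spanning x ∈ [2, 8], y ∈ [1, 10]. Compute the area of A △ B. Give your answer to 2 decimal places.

50.00

|A∩B|: x∈[2,5], y∈[3,7] → 3·4 = 12.
|A △ B| = |A| + |B| − 2·|A∩B| = 20 + 54 − 24 = 50.00.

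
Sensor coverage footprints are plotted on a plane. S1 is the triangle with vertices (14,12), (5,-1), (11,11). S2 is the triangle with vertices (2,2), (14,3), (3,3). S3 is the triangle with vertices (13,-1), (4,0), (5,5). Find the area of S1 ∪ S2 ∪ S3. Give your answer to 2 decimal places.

By inclusion–exclusion:
Individual areas: |S1| = 15, |S2| = 5.5, |S3| = 23.
|S1∩S2| = 0.4138.
|S1∩S3| = 1.5902.
|S2∩S3| = 2.2399.
|S1∩S2∩S3| = 0.4112.
|S1 ∪ S2 ∪ S3| = 43.5 − 4.2439 + 0.4112 = 39.67.

39.67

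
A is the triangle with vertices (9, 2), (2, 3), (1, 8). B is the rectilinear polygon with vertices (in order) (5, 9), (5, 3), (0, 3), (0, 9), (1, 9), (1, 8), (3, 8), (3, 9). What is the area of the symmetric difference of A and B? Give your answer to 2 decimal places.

22.00

|A| = 17, |B| = 28, |A∩B| = 11.5.
|A △ B| = |A| + |B| − 2·|A∩B| = 17 + 28 − 23 = 22.00.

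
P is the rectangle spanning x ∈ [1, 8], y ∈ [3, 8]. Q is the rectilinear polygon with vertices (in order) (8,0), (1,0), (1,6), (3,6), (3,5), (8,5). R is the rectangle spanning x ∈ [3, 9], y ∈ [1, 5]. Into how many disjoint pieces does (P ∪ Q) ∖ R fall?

1

(P ∪ Q) ∖ R is a single connected region.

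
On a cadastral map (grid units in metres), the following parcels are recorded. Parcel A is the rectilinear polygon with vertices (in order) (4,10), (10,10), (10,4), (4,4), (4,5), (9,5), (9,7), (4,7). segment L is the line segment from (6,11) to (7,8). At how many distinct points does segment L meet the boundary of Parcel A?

The segment meets the boundary at (6.333,10).

1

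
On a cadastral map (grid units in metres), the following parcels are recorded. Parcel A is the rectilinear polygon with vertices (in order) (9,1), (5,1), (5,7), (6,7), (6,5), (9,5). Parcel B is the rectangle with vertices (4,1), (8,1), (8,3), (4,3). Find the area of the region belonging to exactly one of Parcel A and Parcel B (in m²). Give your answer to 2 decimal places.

14.00

|Parcel A| = 18, |Parcel B| = 8, |Parcel A∩Parcel B| = 6.
|Parcel A △ Parcel B| = |Parcel A| + |Parcel B| − 2·|Parcel A∩Parcel B| = 18 + 8 − 12 = 14.00.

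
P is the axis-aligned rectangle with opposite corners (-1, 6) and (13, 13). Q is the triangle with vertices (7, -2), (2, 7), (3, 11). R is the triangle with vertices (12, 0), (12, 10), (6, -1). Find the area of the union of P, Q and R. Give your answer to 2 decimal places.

By inclusion–exclusion:
Individual areas: |P| = 98, |Q| = 14.5, |R| = 30.
|P∩Q| = 6.5684.
|P∩R| = 4.3636.
|Q∩R| = 0.1683.
|P∩Q∩R| = 0.
|P ∪ Q ∪ R| = 142.5 − 11.1003 + 0 = 131.40.

131.40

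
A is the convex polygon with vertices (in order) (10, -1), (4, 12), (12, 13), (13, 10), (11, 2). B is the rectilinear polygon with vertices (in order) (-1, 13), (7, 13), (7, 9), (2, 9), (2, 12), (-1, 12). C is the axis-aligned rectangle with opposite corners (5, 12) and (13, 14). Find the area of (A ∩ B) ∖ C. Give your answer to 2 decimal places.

6.99

|A ∩ B| = 7.4856.
|(A ∩ B) ∩ C| = 0.5.
|(A ∩ B) ∖ C| = 7.4856 − 0.5 = 6.99.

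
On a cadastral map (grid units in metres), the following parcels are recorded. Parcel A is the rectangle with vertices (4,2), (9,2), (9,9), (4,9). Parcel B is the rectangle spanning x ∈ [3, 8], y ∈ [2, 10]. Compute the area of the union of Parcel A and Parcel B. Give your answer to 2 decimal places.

By inclusion–exclusion:
Individual areas: |Parcel A| = 35, |Parcel B| = 40.
|Parcel A∩Parcel B|: x∈[4,8], y∈[2,9] → 4·7 = 28.
|Parcel A ∪ Parcel B| = 75 − 28 = 47.00.

47.00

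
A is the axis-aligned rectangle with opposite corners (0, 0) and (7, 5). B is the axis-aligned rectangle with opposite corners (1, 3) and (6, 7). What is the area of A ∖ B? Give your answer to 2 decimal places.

|A∩B|: x∈[1,6], y∈[3,5] → 5·2 = 10.
|A| = 35.
|A ∖ B| = |A| − |A∩B| = 35 − 10 = 25.00.

25.00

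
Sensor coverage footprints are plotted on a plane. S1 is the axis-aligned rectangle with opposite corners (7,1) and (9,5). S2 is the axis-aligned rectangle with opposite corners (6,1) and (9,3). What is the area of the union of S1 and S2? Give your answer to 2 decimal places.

10.00

By inclusion–exclusion:
Individual areas: |S1| = 8, |S2| = 6.
|S1∩S2|: x∈[7,9], y∈[1,3] → 2·2 = 4.
|S1 ∪ S2| = 14 − 4 = 10.00.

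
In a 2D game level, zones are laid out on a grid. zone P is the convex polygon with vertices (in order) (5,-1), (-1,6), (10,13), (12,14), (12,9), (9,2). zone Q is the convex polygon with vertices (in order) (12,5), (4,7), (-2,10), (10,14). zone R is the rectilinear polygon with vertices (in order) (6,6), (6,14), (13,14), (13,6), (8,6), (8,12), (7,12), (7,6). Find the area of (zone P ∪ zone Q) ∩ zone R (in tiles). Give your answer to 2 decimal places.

|zone P ∪ zone Q| = 124.386.
|(zone P ∪ zone Q) ∩ zone R| = 37.37.

37.37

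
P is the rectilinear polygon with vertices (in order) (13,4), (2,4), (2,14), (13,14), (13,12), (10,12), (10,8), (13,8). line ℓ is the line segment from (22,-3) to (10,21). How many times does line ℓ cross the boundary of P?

0

The segment lies entirely outside P and never meets its boundary.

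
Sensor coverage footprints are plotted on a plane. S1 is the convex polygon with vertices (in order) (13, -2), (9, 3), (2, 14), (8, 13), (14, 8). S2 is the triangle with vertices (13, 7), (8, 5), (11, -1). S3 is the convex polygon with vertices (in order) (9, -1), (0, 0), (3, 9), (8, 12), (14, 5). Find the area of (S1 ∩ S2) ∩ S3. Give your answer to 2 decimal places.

15.15

The region (S1 ∩ S2) ∩ S3 is the polygon with vertices (8,5), (12.468,6.787), (12.839,6.355), (11.857,2.429), (10.633,0.959), (9,3).
By the shoelace formula its area is 15.15.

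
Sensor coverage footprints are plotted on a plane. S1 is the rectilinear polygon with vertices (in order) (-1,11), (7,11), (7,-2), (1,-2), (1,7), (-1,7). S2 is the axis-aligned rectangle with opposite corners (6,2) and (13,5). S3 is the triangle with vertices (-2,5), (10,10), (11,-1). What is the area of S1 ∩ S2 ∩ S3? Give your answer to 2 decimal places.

3.00

The intersection is the polygon with vertices (6,2), (6,5), (7,5), (7,2).
By the shoelace formula its area is 3.00.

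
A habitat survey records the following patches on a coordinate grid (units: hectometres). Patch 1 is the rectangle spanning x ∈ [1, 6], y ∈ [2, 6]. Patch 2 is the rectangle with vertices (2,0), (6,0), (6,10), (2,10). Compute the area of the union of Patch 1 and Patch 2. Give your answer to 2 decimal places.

44.00

By inclusion–exclusion:
Individual areas: |Patch 1| = 20, |Patch 2| = 40.
|Patch 1∩Patch 2|: x∈[2,6], y∈[2,6] → 4·4 = 16.
|Patch 1 ∪ Patch 2| = 60 − 16 = 44.00.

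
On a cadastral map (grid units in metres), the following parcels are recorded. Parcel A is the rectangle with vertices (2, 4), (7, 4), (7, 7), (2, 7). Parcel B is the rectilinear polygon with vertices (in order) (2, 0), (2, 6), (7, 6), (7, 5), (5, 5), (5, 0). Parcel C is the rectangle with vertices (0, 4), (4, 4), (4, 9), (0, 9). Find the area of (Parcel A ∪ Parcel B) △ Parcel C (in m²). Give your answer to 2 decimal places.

|Parcel A ∪ Parcel B| = 27.
|(Parcel A ∪ Parcel B) ∩ Parcel C| = 6.
|(Parcel A ∪ Parcel B) △ Parcel C| = 27 + 20 − 12 = 35.00.

35.00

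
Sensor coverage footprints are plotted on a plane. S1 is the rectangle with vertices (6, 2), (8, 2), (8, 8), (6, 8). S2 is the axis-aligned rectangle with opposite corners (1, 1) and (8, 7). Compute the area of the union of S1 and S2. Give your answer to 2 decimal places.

By inclusion–exclusion:
Individual areas: |S1| = 12, |S2| = 42.
|S1∩S2|: x∈[6,8], y∈[2,7] → 2·5 = 10.
|S1 ∪ S2| = 54 − 10 = 44.00.

44.00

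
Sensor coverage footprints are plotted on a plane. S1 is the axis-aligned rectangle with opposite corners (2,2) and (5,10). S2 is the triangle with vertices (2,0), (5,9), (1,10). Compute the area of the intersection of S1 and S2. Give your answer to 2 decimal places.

13.96

The intersection is the polygon with vertices (2,2), (2,9.75), (5,9), (2.667,2).
By the shoelace formula its area is 13.96.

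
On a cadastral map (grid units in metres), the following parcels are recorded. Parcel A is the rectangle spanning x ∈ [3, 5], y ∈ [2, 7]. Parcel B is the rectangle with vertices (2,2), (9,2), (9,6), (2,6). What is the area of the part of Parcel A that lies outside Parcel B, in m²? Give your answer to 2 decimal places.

|Parcel A∩Parcel B|: x∈[3,5], y∈[2,6] → 2·4 = 8.
|Parcel A| = 10.
|Parcel A ∖ Parcel B| = |Parcel A| − |Parcel A∩Parcel B| = 10 − 8 = 2.00.

2.00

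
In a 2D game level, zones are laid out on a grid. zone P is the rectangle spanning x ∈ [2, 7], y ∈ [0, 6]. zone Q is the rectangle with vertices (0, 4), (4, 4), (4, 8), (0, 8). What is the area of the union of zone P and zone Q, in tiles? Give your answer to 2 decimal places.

42.00

By inclusion–exclusion:
Individual areas: |zone P| = 30, |zone Q| = 16.
|zone P∩zone Q|: x∈[2,4], y∈[4,6] → 2·2 = 4.
|zone P ∪ zone Q| = 46 − 4 = 42.00.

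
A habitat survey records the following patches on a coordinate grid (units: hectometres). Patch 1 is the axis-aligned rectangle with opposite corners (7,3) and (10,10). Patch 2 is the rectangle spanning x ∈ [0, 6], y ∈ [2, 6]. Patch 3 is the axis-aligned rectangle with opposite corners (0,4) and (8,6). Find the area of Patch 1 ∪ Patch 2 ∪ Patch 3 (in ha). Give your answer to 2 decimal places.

47.00

By inclusion–exclusion:
Individual areas: |Patch 1| = 21, |Patch 2| = 24, |Patch 3| = 16.
|Patch 1∩Patch 2| = 0 (no overlap).
|Patch 1∩Patch 3|: x∈[7,8], y∈[4,6] → 1·2 = 2.
|Patch 2∩Patch 3|: x∈[0,6], y∈[4,6] → 6·2 = 12.
|Patch 1∩Patch 2∩Patch 3| = 0.
|Patch 1 ∪ Patch 2 ∪ Patch 3| = 61 − 14 + 0 = 47.00.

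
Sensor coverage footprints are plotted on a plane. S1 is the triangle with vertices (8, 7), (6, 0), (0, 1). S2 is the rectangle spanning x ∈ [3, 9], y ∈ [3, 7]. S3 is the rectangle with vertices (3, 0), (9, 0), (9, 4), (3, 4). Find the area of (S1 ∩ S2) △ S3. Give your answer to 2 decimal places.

|S1 ∩ S2| = 8.3393.
|(S1 ∩ S2) ∩ S3| = 3.625.
|(S1 ∩ S2) △ S3| = 8.3393 + 24 − 7.25 = 25.09.

25.09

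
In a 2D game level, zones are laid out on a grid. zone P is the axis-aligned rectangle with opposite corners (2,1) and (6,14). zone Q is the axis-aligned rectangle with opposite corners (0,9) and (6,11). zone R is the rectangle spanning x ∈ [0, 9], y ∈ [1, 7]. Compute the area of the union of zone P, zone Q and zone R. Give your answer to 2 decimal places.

By inclusion–exclusion:
Individual areas: |zone P| = 52, |zone Q| = 12, |zone R| = 54.
|zone P∩zone Q|: x∈[2,6], y∈[9,11] → 4·2 = 8.
|zone P∩zone R|: x∈[2,6], y∈[1,7] → 4·6 = 24.
|zone Q∩zone R| = 0 (no overlap).
|zone P∩zone Q∩zone R| = 0.
|zone P ∪ zone Q ∪ zone R| = 118 − 32 + 0 = 86.00.

86.00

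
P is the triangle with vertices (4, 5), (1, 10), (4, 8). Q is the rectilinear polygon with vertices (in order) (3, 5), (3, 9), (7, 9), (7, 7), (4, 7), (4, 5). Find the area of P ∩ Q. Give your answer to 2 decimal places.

The intersection is the polygon with vertices (3,6.667), (3,8.667), (4,8), (4,7), (4,5).
By the shoelace formula its area is 2.50.

2.50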